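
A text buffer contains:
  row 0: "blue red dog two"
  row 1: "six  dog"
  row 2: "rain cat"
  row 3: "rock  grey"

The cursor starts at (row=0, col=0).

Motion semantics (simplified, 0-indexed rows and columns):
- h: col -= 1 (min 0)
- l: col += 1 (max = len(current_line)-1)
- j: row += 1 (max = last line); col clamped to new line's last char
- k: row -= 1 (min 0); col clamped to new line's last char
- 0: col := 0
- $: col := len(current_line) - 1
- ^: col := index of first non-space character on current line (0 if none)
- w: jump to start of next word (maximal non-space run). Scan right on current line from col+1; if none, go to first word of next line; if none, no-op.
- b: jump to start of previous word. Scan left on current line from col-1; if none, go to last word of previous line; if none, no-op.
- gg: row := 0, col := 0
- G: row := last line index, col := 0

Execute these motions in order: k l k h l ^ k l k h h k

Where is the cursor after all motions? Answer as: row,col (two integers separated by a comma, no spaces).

After 1 (k): row=0 col=0 char='b'
After 2 (l): row=0 col=1 char='l'
After 3 (k): row=0 col=1 char='l'
After 4 (h): row=0 col=0 char='b'
After 5 (l): row=0 col=1 char='l'
After 6 (^): row=0 col=0 char='b'
After 7 (k): row=0 col=0 char='b'
After 8 (l): row=0 col=1 char='l'
After 9 (k): row=0 col=1 char='l'
After 10 (h): row=0 col=0 char='b'
After 11 (h): row=0 col=0 char='b'
After 12 (k): row=0 col=0 char='b'

Answer: 0,0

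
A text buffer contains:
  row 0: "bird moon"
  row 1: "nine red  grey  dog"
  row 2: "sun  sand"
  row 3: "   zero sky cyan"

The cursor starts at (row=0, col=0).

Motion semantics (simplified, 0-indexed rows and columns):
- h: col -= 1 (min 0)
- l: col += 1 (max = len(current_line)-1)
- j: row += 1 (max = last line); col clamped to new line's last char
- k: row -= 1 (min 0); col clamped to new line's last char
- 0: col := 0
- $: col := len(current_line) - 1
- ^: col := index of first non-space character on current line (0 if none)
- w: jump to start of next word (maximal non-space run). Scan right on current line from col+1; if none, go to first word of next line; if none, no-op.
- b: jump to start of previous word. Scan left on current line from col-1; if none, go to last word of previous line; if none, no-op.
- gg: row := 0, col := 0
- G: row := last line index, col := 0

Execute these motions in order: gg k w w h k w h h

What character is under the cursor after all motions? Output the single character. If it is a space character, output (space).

Answer: d

Derivation:
After 1 (gg): row=0 col=0 char='b'
After 2 (k): row=0 col=0 char='b'
After 3 (w): row=0 col=5 char='m'
After 4 (w): row=1 col=0 char='n'
After 5 (h): row=1 col=0 char='n'
After 6 (k): row=0 col=0 char='b'
After 7 (w): row=0 col=5 char='m'
After 8 (h): row=0 col=4 char='_'
After 9 (h): row=0 col=3 char='d'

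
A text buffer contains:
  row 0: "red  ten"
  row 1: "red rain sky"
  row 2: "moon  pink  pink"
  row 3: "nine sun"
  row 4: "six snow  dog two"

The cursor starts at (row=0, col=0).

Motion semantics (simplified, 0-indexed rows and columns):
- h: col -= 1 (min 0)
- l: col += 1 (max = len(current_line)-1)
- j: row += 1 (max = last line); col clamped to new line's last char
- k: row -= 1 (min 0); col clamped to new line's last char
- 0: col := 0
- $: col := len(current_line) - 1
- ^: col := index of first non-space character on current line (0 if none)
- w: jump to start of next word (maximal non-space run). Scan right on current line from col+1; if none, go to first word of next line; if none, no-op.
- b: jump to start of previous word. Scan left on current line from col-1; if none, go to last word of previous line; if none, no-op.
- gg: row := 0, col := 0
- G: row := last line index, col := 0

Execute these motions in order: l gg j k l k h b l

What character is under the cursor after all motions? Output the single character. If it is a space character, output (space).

Answer: e

Derivation:
After 1 (l): row=0 col=1 char='e'
After 2 (gg): row=0 col=0 char='r'
After 3 (j): row=1 col=0 char='r'
After 4 (k): row=0 col=0 char='r'
After 5 (l): row=0 col=1 char='e'
After 6 (k): row=0 col=1 char='e'
After 7 (h): row=0 col=0 char='r'
After 8 (b): row=0 col=0 char='r'
After 9 (l): row=0 col=1 char='e'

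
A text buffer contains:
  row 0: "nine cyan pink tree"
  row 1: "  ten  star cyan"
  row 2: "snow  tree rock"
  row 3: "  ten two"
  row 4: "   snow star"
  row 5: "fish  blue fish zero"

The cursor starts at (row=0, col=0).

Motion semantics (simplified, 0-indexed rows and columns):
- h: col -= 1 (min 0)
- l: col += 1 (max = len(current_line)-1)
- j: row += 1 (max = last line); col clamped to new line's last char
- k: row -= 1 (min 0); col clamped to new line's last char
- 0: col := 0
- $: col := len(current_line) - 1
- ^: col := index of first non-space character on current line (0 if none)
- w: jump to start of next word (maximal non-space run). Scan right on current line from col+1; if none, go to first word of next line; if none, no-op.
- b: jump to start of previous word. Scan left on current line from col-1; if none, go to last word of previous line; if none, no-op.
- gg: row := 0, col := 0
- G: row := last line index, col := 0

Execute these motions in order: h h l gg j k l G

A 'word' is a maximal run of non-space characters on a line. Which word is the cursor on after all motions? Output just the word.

Answer: fish

Derivation:
After 1 (h): row=0 col=0 char='n'
After 2 (h): row=0 col=0 char='n'
After 3 (l): row=0 col=1 char='i'
After 4 (gg): row=0 col=0 char='n'
After 5 (j): row=1 col=0 char='_'
After 6 (k): row=0 col=0 char='n'
After 7 (l): row=0 col=1 char='i'
After 8 (G): row=5 col=0 char='f'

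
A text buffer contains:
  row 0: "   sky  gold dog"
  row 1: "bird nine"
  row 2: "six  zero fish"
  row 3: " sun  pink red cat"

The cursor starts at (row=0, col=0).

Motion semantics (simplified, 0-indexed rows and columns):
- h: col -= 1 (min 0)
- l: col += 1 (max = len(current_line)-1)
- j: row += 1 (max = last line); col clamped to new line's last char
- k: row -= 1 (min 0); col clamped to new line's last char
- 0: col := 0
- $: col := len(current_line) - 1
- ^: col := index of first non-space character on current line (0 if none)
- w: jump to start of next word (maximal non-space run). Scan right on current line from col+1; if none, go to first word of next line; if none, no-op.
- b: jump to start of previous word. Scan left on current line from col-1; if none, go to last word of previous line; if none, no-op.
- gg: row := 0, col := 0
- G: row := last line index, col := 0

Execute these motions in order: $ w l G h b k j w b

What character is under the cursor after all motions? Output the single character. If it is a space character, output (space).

After 1 ($): row=0 col=15 char='g'
After 2 (w): row=1 col=0 char='b'
After 3 (l): row=1 col=1 char='i'
After 4 (G): row=3 col=0 char='_'
After 5 (h): row=3 col=0 char='_'
After 6 (b): row=2 col=10 char='f'
After 7 (k): row=1 col=8 char='e'
After 8 (j): row=2 col=8 char='o'
After 9 (w): row=2 col=10 char='f'
After 10 (b): row=2 col=5 char='z'

Answer: z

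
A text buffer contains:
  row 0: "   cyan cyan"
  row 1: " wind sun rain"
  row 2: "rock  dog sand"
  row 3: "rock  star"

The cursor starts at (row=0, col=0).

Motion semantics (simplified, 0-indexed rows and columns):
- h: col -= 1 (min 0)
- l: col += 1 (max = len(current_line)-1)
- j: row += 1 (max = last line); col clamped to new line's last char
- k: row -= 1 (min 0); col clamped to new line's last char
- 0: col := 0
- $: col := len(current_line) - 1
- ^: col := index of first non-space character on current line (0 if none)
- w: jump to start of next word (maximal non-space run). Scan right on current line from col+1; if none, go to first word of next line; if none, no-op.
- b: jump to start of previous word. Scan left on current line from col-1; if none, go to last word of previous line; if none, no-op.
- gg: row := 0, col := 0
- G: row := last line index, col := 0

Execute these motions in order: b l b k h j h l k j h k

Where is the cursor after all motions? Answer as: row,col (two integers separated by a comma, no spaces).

After 1 (b): row=0 col=0 char='_'
After 2 (l): row=0 col=1 char='_'
After 3 (b): row=0 col=1 char='_'
After 4 (k): row=0 col=1 char='_'
After 5 (h): row=0 col=0 char='_'
After 6 (j): row=1 col=0 char='_'
After 7 (h): row=1 col=0 char='_'
After 8 (l): row=1 col=1 char='w'
After 9 (k): row=0 col=1 char='_'
After 10 (j): row=1 col=1 char='w'
After 11 (h): row=1 col=0 char='_'
After 12 (k): row=0 col=0 char='_'

Answer: 0,0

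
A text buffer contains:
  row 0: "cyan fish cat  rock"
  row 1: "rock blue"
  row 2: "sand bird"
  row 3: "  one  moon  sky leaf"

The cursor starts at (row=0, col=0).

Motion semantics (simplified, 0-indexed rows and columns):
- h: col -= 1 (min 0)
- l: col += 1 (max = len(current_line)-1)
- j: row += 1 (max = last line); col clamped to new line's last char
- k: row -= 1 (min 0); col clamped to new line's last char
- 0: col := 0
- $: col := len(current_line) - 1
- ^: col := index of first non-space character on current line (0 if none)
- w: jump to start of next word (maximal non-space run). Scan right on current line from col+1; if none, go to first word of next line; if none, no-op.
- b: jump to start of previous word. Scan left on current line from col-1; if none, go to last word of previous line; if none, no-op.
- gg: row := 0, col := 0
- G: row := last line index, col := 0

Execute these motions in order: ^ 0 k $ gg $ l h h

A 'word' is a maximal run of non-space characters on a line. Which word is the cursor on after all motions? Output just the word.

Answer: rock

Derivation:
After 1 (^): row=0 col=0 char='c'
After 2 (0): row=0 col=0 char='c'
After 3 (k): row=0 col=0 char='c'
After 4 ($): row=0 col=18 char='k'
After 5 (gg): row=0 col=0 char='c'
After 6 ($): row=0 col=18 char='k'
After 7 (l): row=0 col=18 char='k'
After 8 (h): row=0 col=17 char='c'
After 9 (h): row=0 col=16 char='o'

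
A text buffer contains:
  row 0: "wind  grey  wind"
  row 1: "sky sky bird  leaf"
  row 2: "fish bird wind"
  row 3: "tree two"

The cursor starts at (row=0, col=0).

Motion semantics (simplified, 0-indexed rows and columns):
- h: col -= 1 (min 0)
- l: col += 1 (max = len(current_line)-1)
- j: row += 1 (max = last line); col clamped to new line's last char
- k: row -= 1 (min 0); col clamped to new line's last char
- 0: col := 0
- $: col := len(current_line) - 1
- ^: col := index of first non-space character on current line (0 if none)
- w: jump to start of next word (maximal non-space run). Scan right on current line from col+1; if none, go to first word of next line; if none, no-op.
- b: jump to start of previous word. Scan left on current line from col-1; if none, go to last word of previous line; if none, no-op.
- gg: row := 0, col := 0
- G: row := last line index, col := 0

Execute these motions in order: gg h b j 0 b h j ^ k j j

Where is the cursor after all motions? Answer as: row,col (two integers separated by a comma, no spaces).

After 1 (gg): row=0 col=0 char='w'
After 2 (h): row=0 col=0 char='w'
After 3 (b): row=0 col=0 char='w'
After 4 (j): row=1 col=0 char='s'
After 5 (0): row=1 col=0 char='s'
After 6 (b): row=0 col=12 char='w'
After 7 (h): row=0 col=11 char='_'
After 8 (j): row=1 col=11 char='d'
After 9 (^): row=1 col=0 char='s'
After 10 (k): row=0 col=0 char='w'
After 11 (j): row=1 col=0 char='s'
After 12 (j): row=2 col=0 char='f'

Answer: 2,0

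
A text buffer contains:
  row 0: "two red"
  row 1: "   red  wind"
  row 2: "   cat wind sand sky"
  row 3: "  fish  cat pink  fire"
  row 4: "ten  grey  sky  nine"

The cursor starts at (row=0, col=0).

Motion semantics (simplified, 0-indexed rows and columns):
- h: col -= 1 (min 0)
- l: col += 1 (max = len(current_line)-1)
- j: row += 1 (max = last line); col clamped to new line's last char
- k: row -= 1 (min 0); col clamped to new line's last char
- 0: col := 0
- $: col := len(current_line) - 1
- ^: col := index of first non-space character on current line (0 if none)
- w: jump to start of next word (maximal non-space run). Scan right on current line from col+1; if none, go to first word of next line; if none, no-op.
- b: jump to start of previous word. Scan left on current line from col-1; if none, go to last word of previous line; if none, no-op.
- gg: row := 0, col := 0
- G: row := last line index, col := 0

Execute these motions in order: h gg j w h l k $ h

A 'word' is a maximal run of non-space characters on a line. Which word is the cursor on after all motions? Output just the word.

After 1 (h): row=0 col=0 char='t'
After 2 (gg): row=0 col=0 char='t'
After 3 (j): row=1 col=0 char='_'
After 4 (w): row=1 col=3 char='r'
After 5 (h): row=1 col=2 char='_'
After 6 (l): row=1 col=3 char='r'
After 7 (k): row=0 col=3 char='_'
After 8 ($): row=0 col=6 char='d'
After 9 (h): row=0 col=5 char='e'

Answer: red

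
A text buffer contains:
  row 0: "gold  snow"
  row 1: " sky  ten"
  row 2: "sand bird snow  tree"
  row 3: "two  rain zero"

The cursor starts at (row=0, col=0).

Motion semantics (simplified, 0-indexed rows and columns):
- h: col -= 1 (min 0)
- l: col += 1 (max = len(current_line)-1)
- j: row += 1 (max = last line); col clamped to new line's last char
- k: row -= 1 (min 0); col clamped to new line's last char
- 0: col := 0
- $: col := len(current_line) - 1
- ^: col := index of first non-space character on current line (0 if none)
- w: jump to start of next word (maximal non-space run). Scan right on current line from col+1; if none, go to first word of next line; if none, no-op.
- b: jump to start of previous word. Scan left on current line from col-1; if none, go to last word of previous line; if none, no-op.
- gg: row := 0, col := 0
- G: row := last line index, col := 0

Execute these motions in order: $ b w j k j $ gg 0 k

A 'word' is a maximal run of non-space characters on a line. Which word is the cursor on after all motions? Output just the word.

Answer: gold

Derivation:
After 1 ($): row=0 col=9 char='w'
After 2 (b): row=0 col=6 char='s'
After 3 (w): row=1 col=1 char='s'
After 4 (j): row=2 col=1 char='a'
After 5 (k): row=1 col=1 char='s'
After 6 (j): row=2 col=1 char='a'
After 7 ($): row=2 col=19 char='e'
After 8 (gg): row=0 col=0 char='g'
After 9 (0): row=0 col=0 char='g'
After 10 (k): row=0 col=0 char='g'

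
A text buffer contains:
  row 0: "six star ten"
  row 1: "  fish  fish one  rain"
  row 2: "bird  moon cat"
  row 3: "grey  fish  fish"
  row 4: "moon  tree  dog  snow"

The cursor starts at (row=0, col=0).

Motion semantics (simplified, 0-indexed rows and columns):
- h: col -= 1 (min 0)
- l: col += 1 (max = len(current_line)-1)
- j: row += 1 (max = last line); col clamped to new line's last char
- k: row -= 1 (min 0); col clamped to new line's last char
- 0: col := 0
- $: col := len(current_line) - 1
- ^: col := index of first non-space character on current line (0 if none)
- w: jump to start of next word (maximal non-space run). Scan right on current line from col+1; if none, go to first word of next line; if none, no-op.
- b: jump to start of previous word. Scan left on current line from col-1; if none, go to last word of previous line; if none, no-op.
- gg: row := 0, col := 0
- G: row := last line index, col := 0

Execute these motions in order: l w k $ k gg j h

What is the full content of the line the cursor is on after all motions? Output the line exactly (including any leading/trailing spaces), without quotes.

Answer:   fish  fish one  rain

Derivation:
After 1 (l): row=0 col=1 char='i'
After 2 (w): row=0 col=4 char='s'
After 3 (k): row=0 col=4 char='s'
After 4 ($): row=0 col=11 char='n'
After 5 (k): row=0 col=11 char='n'
After 6 (gg): row=0 col=0 char='s'
After 7 (j): row=1 col=0 char='_'
After 8 (h): row=1 col=0 char='_'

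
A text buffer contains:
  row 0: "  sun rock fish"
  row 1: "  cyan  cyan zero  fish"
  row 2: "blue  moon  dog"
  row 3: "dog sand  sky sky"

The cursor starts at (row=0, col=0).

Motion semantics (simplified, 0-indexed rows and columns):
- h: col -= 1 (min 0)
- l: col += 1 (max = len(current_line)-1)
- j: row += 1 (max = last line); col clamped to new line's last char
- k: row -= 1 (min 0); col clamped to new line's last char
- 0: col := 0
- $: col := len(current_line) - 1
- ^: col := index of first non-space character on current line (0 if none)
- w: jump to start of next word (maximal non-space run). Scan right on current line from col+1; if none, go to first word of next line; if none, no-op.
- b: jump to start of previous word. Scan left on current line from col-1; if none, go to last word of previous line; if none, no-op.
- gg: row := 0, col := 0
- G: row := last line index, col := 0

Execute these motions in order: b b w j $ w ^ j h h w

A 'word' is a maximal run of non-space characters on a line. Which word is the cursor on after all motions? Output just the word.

After 1 (b): row=0 col=0 char='_'
After 2 (b): row=0 col=0 char='_'
After 3 (w): row=0 col=2 char='s'
After 4 (j): row=1 col=2 char='c'
After 5 ($): row=1 col=22 char='h'
After 6 (w): row=2 col=0 char='b'
After 7 (^): row=2 col=0 char='b'
After 8 (j): row=3 col=0 char='d'
After 9 (h): row=3 col=0 char='d'
After 10 (h): row=3 col=0 char='d'
After 11 (w): row=3 col=4 char='s'

Answer: sand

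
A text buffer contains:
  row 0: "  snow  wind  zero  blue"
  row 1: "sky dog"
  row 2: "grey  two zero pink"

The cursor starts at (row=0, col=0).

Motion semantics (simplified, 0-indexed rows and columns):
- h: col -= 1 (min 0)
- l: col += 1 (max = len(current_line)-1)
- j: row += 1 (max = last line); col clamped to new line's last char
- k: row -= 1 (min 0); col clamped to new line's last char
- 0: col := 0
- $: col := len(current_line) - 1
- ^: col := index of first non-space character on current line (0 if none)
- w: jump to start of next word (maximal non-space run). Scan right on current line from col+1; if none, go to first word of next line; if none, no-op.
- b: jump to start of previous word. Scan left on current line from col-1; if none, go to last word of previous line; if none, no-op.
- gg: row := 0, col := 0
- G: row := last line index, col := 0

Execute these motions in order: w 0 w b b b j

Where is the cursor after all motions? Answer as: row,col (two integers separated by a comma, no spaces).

Answer: 1,2

Derivation:
After 1 (w): row=0 col=2 char='s'
After 2 (0): row=0 col=0 char='_'
After 3 (w): row=0 col=2 char='s'
After 4 (b): row=0 col=2 char='s'
After 5 (b): row=0 col=2 char='s'
After 6 (b): row=0 col=2 char='s'
After 7 (j): row=1 col=2 char='y'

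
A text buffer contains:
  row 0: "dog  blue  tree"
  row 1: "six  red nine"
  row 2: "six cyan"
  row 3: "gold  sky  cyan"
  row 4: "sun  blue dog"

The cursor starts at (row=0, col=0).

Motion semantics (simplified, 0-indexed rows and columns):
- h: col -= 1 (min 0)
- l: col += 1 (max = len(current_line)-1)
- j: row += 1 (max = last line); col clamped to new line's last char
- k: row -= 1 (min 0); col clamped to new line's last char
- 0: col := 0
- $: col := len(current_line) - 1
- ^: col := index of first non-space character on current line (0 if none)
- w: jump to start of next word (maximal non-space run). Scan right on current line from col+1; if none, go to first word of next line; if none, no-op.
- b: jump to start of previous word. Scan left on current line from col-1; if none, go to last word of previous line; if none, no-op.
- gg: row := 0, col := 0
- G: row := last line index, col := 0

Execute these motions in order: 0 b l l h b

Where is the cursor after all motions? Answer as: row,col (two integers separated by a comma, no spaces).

Answer: 0,0

Derivation:
After 1 (0): row=0 col=0 char='d'
After 2 (b): row=0 col=0 char='d'
After 3 (l): row=0 col=1 char='o'
After 4 (l): row=0 col=2 char='g'
After 5 (h): row=0 col=1 char='o'
After 6 (b): row=0 col=0 char='d'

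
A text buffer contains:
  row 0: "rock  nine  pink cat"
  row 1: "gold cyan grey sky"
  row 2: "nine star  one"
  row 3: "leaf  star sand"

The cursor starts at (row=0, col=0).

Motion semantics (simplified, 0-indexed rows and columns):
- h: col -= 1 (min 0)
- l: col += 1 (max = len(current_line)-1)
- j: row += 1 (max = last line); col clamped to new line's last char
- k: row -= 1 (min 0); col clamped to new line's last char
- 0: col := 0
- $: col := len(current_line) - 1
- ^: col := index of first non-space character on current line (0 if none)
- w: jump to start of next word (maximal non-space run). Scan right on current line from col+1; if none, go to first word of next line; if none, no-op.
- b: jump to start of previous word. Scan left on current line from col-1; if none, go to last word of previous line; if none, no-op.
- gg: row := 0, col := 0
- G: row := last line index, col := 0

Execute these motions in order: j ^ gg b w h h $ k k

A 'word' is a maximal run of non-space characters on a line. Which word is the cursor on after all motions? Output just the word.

After 1 (j): row=1 col=0 char='g'
After 2 (^): row=1 col=0 char='g'
After 3 (gg): row=0 col=0 char='r'
After 4 (b): row=0 col=0 char='r'
After 5 (w): row=0 col=6 char='n'
After 6 (h): row=0 col=5 char='_'
After 7 (h): row=0 col=4 char='_'
After 8 ($): row=0 col=19 char='t'
After 9 (k): row=0 col=19 char='t'
After 10 (k): row=0 col=19 char='t'

Answer: cat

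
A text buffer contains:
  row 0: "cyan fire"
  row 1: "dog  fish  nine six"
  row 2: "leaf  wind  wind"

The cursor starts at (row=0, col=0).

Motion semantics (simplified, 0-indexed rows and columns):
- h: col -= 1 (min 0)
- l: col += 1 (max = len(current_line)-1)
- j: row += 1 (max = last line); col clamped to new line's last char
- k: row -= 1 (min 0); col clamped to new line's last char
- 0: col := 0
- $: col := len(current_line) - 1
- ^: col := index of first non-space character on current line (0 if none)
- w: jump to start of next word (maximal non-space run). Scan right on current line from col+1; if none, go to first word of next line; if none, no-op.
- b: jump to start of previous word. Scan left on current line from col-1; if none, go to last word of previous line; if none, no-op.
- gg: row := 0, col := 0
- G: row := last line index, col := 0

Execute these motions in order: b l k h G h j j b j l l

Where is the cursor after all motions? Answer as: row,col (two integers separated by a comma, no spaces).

After 1 (b): row=0 col=0 char='c'
After 2 (l): row=0 col=1 char='y'
After 3 (k): row=0 col=1 char='y'
After 4 (h): row=0 col=0 char='c'
After 5 (G): row=2 col=0 char='l'
After 6 (h): row=2 col=0 char='l'
After 7 (j): row=2 col=0 char='l'
After 8 (j): row=2 col=0 char='l'
After 9 (b): row=1 col=16 char='s'
After 10 (j): row=2 col=15 char='d'
After 11 (l): row=2 col=15 char='d'
After 12 (l): row=2 col=15 char='d'

Answer: 2,15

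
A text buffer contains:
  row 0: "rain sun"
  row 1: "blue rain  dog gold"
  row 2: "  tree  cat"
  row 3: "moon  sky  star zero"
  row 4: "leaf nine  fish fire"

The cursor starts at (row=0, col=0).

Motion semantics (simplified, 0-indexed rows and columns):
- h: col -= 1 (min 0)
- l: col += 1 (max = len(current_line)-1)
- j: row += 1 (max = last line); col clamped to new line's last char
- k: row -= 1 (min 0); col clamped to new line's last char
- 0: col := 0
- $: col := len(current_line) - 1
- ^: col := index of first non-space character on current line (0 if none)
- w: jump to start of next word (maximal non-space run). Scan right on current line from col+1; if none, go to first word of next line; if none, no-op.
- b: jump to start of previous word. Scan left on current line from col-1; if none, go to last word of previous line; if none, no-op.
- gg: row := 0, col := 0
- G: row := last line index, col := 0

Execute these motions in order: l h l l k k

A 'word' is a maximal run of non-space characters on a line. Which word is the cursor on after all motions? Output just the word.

After 1 (l): row=0 col=1 char='a'
After 2 (h): row=0 col=0 char='r'
After 3 (l): row=0 col=1 char='a'
After 4 (l): row=0 col=2 char='i'
After 5 (k): row=0 col=2 char='i'
After 6 (k): row=0 col=2 char='i'

Answer: rain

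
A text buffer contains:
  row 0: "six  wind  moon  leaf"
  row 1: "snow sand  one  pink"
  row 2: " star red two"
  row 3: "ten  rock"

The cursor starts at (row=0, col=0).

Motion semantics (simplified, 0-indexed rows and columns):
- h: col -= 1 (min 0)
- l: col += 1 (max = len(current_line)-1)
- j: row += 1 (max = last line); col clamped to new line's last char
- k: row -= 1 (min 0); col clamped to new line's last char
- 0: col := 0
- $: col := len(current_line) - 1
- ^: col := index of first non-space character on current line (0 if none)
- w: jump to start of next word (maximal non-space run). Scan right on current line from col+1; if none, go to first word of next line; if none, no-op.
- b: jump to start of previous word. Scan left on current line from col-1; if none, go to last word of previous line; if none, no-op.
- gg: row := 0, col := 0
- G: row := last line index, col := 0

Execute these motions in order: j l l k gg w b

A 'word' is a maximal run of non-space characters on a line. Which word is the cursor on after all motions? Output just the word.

After 1 (j): row=1 col=0 char='s'
After 2 (l): row=1 col=1 char='n'
After 3 (l): row=1 col=2 char='o'
After 4 (k): row=0 col=2 char='x'
After 5 (gg): row=0 col=0 char='s'
After 6 (w): row=0 col=5 char='w'
After 7 (b): row=0 col=0 char='s'

Answer: six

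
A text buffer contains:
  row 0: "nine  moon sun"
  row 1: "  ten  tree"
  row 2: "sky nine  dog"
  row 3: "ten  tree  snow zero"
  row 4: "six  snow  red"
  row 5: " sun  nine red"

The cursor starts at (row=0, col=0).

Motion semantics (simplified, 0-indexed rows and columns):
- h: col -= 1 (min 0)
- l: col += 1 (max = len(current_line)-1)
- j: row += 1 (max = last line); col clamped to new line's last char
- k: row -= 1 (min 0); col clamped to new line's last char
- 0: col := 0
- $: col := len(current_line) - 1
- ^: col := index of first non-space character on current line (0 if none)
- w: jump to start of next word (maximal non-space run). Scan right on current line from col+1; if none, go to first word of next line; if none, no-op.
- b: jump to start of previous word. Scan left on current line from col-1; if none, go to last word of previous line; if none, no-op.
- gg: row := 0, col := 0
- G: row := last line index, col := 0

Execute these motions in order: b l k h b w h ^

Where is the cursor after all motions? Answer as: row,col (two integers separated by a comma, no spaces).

Answer: 0,0

Derivation:
After 1 (b): row=0 col=0 char='n'
After 2 (l): row=0 col=1 char='i'
After 3 (k): row=0 col=1 char='i'
After 4 (h): row=0 col=0 char='n'
After 5 (b): row=0 col=0 char='n'
After 6 (w): row=0 col=6 char='m'
After 7 (h): row=0 col=5 char='_'
After 8 (^): row=0 col=0 char='n'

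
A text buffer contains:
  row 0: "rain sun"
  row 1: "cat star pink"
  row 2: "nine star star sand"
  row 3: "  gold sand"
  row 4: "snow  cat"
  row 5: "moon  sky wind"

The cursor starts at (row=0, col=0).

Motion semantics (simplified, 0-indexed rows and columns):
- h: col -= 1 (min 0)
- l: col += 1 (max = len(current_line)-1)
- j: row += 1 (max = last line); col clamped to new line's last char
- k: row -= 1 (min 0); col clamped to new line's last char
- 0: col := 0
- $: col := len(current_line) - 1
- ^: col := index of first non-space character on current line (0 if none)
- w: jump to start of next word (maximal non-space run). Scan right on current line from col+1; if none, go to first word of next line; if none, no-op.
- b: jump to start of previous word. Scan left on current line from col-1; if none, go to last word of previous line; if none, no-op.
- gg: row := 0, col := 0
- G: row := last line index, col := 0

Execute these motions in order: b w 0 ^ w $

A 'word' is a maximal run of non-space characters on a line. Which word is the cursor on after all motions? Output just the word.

Answer: sun

Derivation:
After 1 (b): row=0 col=0 char='r'
After 2 (w): row=0 col=5 char='s'
After 3 (0): row=0 col=0 char='r'
After 4 (^): row=0 col=0 char='r'
After 5 (w): row=0 col=5 char='s'
After 6 ($): row=0 col=7 char='n'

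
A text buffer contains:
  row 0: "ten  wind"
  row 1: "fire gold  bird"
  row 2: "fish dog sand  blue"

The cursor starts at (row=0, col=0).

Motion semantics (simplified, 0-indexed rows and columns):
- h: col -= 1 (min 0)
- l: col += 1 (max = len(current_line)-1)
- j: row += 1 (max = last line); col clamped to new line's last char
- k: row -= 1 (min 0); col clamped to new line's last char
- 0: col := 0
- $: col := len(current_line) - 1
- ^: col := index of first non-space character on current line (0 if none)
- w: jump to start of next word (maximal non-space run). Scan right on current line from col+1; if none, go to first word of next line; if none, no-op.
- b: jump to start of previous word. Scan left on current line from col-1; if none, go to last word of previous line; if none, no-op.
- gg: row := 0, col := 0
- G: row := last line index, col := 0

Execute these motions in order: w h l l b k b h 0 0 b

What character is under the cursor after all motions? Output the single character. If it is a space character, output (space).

Answer: t

Derivation:
After 1 (w): row=0 col=5 char='w'
After 2 (h): row=0 col=4 char='_'
After 3 (l): row=0 col=5 char='w'
After 4 (l): row=0 col=6 char='i'
After 5 (b): row=0 col=5 char='w'
After 6 (k): row=0 col=5 char='w'
After 7 (b): row=0 col=0 char='t'
After 8 (h): row=0 col=0 char='t'
After 9 (0): row=0 col=0 char='t'
After 10 (0): row=0 col=0 char='t'
After 11 (b): row=0 col=0 char='t'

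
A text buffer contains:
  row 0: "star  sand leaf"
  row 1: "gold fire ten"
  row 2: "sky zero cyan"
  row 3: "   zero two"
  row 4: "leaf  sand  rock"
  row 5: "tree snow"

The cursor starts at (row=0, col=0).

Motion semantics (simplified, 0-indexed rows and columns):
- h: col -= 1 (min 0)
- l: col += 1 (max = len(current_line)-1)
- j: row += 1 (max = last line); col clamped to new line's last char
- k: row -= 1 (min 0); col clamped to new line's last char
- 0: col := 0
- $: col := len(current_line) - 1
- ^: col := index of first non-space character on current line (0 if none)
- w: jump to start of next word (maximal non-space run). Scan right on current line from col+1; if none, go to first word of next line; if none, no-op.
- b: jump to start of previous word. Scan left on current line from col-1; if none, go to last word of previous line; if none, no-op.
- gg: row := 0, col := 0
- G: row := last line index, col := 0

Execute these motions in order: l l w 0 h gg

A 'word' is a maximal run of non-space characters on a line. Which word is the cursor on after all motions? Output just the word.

After 1 (l): row=0 col=1 char='t'
After 2 (l): row=0 col=2 char='a'
After 3 (w): row=0 col=6 char='s'
After 4 (0): row=0 col=0 char='s'
After 5 (h): row=0 col=0 char='s'
After 6 (gg): row=0 col=0 char='s'

Answer: star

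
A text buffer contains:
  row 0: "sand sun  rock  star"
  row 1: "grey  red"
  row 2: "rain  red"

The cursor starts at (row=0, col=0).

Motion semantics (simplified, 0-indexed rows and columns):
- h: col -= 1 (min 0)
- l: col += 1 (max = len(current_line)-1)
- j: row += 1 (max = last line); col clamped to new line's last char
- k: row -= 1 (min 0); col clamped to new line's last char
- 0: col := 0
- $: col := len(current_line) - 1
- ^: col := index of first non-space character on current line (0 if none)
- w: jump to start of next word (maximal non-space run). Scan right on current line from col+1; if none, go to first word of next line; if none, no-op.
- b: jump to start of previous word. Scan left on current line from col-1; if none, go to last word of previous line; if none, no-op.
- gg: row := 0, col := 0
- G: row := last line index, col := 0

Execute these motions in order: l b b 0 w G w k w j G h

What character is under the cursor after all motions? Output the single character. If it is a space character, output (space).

After 1 (l): row=0 col=1 char='a'
After 2 (b): row=0 col=0 char='s'
After 3 (b): row=0 col=0 char='s'
After 4 (0): row=0 col=0 char='s'
After 5 (w): row=0 col=5 char='s'
After 6 (G): row=2 col=0 char='r'
After 7 (w): row=2 col=6 char='r'
After 8 (k): row=1 col=6 char='r'
After 9 (w): row=2 col=0 char='r'
After 10 (j): row=2 col=0 char='r'
After 11 (G): row=2 col=0 char='r'
After 12 (h): row=2 col=0 char='r'

Answer: r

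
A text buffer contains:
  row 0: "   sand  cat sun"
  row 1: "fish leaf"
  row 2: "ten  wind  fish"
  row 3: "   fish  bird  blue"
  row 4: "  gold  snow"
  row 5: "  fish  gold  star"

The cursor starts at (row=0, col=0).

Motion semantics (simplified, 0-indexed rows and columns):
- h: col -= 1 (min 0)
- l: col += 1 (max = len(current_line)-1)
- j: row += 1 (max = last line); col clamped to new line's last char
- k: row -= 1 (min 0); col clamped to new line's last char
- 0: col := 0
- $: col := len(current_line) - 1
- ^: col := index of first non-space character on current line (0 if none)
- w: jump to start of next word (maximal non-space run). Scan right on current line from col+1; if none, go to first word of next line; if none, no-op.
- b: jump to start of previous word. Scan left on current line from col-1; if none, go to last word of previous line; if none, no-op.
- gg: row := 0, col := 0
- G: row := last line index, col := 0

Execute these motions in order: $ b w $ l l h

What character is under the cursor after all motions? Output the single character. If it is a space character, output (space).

After 1 ($): row=0 col=15 char='n'
After 2 (b): row=0 col=13 char='s'
After 3 (w): row=1 col=0 char='f'
After 4 ($): row=1 col=8 char='f'
After 5 (l): row=1 col=8 char='f'
After 6 (l): row=1 col=8 char='f'
After 7 (h): row=1 col=7 char='a'

Answer: a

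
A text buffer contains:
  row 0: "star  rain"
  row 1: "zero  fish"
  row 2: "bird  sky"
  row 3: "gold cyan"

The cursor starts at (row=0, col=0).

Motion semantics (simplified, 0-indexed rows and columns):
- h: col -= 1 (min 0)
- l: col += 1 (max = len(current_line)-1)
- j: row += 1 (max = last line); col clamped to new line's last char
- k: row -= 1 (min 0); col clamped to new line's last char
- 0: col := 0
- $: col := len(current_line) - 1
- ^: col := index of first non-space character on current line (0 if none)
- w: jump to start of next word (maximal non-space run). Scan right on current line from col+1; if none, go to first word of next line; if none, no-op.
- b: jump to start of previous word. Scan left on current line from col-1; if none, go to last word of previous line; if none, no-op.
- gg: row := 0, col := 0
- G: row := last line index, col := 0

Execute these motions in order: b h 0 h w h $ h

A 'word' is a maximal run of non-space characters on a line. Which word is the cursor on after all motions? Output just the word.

Answer: rain

Derivation:
After 1 (b): row=0 col=0 char='s'
After 2 (h): row=0 col=0 char='s'
After 3 (0): row=0 col=0 char='s'
After 4 (h): row=0 col=0 char='s'
After 5 (w): row=0 col=6 char='r'
After 6 (h): row=0 col=5 char='_'
After 7 ($): row=0 col=9 char='n'
After 8 (h): row=0 col=8 char='i'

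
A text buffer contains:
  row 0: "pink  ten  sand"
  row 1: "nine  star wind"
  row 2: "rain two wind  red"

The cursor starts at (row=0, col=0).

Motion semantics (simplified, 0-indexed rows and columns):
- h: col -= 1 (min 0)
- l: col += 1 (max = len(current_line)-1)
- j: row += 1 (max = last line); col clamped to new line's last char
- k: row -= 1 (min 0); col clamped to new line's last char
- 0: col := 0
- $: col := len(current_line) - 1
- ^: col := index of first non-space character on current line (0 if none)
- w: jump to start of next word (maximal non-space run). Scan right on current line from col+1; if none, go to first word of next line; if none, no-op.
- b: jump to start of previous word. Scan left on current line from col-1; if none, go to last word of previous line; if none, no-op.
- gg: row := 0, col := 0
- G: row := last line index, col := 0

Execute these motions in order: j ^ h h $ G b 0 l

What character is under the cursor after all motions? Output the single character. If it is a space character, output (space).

After 1 (j): row=1 col=0 char='n'
After 2 (^): row=1 col=0 char='n'
After 3 (h): row=1 col=0 char='n'
After 4 (h): row=1 col=0 char='n'
After 5 ($): row=1 col=14 char='d'
After 6 (G): row=2 col=0 char='r'
After 7 (b): row=1 col=11 char='w'
After 8 (0): row=1 col=0 char='n'
After 9 (l): row=1 col=1 char='i'

Answer: i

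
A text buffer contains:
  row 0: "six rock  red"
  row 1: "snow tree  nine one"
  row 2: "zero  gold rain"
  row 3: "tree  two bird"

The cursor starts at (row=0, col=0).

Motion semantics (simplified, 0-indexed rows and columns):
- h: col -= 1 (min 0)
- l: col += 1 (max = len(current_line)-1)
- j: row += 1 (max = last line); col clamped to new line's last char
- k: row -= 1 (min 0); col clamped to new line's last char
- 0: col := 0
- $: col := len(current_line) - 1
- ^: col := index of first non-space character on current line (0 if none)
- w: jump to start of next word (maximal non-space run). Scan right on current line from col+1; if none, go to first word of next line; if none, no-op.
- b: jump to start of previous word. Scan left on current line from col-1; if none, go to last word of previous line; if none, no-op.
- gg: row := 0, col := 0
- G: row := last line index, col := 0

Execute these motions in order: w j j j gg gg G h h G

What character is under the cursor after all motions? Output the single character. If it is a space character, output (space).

After 1 (w): row=0 col=4 char='r'
After 2 (j): row=1 col=4 char='_'
After 3 (j): row=2 col=4 char='_'
After 4 (j): row=3 col=4 char='_'
After 5 (gg): row=0 col=0 char='s'
After 6 (gg): row=0 col=0 char='s'
After 7 (G): row=3 col=0 char='t'
After 8 (h): row=3 col=0 char='t'
After 9 (h): row=3 col=0 char='t'
After 10 (G): row=3 col=0 char='t'

Answer: t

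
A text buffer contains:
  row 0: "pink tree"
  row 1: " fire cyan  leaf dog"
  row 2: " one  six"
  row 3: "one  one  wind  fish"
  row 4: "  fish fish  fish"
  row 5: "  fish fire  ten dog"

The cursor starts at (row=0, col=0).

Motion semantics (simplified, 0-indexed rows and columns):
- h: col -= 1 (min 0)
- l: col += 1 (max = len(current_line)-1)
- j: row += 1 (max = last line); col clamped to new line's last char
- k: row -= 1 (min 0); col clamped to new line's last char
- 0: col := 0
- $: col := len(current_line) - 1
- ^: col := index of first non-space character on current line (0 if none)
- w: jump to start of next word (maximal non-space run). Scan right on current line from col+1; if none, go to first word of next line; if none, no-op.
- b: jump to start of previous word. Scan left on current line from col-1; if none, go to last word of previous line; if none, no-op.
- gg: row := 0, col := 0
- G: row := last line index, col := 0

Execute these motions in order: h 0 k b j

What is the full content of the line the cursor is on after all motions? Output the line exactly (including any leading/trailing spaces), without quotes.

Answer:  fire cyan  leaf dog

Derivation:
After 1 (h): row=0 col=0 char='p'
After 2 (0): row=0 col=0 char='p'
After 3 (k): row=0 col=0 char='p'
After 4 (b): row=0 col=0 char='p'
After 5 (j): row=1 col=0 char='_'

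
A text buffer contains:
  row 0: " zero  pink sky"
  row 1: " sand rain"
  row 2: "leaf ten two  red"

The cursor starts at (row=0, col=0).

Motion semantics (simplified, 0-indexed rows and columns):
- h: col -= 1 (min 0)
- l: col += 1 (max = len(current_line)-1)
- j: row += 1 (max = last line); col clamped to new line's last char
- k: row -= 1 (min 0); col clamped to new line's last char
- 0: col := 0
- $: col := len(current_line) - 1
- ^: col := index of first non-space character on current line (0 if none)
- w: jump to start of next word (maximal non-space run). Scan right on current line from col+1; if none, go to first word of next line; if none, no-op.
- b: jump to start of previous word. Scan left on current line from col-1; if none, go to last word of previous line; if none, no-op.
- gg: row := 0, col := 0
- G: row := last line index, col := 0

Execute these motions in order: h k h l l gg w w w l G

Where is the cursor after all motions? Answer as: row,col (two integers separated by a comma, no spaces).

After 1 (h): row=0 col=0 char='_'
After 2 (k): row=0 col=0 char='_'
After 3 (h): row=0 col=0 char='_'
After 4 (l): row=0 col=1 char='z'
After 5 (l): row=0 col=2 char='e'
After 6 (gg): row=0 col=0 char='_'
After 7 (w): row=0 col=1 char='z'
After 8 (w): row=0 col=7 char='p'
After 9 (w): row=0 col=12 char='s'
After 10 (l): row=0 col=13 char='k'
After 11 (G): row=2 col=0 char='l'

Answer: 2,0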